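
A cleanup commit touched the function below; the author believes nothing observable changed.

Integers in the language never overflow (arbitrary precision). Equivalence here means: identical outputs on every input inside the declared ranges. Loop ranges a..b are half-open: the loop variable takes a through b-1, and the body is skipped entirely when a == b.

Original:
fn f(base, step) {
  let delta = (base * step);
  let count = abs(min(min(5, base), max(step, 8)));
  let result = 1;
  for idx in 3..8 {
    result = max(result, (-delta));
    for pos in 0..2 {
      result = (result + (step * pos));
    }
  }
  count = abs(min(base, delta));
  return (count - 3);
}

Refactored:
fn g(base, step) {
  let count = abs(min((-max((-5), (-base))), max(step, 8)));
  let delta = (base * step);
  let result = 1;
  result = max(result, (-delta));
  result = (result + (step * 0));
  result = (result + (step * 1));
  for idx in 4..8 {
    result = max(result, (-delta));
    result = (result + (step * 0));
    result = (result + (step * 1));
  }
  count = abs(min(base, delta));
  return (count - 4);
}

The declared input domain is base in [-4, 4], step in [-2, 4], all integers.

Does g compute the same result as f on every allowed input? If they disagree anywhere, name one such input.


Not equivalent: base=-4, step=-2 separates them (1 vs 0).
f: delta becomes 8; next count becomes 4; next result becomes 1; next at idx=3:; next result becomes 1; next at pos=0:; next result becomes 1; next at pos=1:; next result becomes -1; next at idx=4:; next result becomes -1; next at pos=0:; next result becomes -1; next at pos=1:; next result becomes -3; next at idx=5:; next result becomes -3; next at pos=0:; next result becomes -3; next at pos=1:; next result becomes -5; next at idx=6:; next result becomes -5; next at pos=0:; next result becomes -5; next at pos=1:; next result becomes -7; next at idx=7:; next result becomes -7; next at pos=0:; next result becomes -7; next at pos=1:; next result becomes -9; next count becomes 4; next final value 1
g: count becomes 4; next delta becomes 8; next result becomes 1; next result becomes 1; next result becomes 1; next result becomes -1; next at idx=4:; next result becomes -1; next result becomes -1; next result becomes -3; next at idx=5:; next result becomes -3; next result becomes -3; next result becomes -5; next at idx=6:; next result becomes -5; next result becomes -5; next result becomes -7; next at idx=7:; next result becomes -7; next result becomes -7; next result becomes -9; next count becomes 4; next final value 0
verdict: not equivalent; witness: base=-4, step=-2


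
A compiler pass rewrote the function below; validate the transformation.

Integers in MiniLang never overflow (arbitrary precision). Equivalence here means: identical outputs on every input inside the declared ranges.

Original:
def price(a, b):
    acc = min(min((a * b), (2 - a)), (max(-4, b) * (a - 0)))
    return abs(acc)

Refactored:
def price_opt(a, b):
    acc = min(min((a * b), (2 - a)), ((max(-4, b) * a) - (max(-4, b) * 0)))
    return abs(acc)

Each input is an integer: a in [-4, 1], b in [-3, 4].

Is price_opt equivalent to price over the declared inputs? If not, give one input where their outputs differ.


Differences: constant usage differs, plus min/max/abs usage differs, plus arithmetic usage differs — yet all 48 inputs agree.
verdict: equivalent


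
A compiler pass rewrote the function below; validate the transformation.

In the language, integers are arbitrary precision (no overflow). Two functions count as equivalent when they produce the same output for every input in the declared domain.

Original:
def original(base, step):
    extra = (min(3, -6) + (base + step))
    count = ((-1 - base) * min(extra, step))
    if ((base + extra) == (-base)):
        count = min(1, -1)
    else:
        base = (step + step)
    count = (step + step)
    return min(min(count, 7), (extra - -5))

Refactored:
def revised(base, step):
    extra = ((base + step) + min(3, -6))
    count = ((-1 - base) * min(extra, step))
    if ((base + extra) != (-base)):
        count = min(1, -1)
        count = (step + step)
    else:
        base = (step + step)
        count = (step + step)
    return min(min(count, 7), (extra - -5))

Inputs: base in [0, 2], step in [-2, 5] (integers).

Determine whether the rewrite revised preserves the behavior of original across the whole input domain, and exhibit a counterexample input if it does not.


The edit looks behavioral (`((base + extra) == (-base))` became `((base + extra) != (-base))`), but over these ranges it never changes the outcome; all 24 inputs agree.
verdict: equivalent


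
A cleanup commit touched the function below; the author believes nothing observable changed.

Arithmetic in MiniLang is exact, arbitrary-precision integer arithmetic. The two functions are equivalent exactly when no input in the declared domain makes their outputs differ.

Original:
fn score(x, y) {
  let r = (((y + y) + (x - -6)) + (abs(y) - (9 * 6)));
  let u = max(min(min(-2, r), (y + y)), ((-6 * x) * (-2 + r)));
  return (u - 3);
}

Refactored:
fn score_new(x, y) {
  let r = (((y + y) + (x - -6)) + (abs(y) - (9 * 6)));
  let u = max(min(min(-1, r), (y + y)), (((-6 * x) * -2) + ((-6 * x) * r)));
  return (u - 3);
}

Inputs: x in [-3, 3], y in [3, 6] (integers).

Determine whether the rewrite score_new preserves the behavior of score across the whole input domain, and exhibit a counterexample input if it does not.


The one real change (`-2` became `-1`) has no effect anywhere in the declared ranges; all 28 inputs agree.
verdict: equivalent


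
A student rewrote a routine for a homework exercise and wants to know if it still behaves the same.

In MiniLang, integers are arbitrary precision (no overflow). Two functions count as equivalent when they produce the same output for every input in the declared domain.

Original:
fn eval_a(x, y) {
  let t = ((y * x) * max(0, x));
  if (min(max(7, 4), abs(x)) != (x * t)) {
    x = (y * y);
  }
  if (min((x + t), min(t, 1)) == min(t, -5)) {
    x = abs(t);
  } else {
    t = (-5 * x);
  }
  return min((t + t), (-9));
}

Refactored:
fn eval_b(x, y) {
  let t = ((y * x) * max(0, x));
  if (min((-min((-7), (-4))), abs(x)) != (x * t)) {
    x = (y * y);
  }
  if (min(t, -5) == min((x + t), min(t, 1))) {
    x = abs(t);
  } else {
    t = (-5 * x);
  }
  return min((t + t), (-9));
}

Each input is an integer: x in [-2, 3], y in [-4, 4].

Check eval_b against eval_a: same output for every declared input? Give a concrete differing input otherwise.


Comparing the listings, the differences include: min/max/abs usage differs.
One worked example (x=2, y=-2) — eval_a: t := -8 | (min(max(7, 4), abs(x)) != (x * t)): true | x := 4 | (min((x + t), min(t, 1)) == min(t, -5)): true | x := 8 | result -16; eval_b: t := -8 | (min((-min((-7), (-4))), abs(x)) != (x * t)): true | x := 4 | (min(t, -5) == min((x + t), min(t, 1))): true | x := 8 | result -16; agreement on -16.
Every one of the 54 inputs gives matching results.
verdict: equivalent


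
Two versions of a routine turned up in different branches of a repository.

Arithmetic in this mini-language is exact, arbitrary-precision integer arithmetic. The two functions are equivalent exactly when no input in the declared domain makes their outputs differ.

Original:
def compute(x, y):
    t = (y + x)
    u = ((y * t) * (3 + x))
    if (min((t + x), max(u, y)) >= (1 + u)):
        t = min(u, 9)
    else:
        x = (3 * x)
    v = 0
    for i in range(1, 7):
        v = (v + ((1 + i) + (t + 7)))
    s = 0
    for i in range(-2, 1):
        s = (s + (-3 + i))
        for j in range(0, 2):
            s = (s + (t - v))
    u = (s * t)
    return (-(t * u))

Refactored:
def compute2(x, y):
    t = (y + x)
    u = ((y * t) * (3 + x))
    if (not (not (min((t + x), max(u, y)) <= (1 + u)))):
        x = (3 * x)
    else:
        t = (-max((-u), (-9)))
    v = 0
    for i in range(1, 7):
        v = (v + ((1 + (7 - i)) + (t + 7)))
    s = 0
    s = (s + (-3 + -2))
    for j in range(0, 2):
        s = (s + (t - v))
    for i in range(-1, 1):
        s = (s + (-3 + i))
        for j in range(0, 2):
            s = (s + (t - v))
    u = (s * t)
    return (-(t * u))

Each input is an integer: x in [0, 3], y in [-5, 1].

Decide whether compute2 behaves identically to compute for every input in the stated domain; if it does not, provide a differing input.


There is a behavioral-looking edit here, yet the outcome never shifts on this domain.
Tracing x=3, y=-4: compute: t=-1, then u=24, then (min((t + x), max(u, y)) >= (1 + u)) is false, then x=9, then v=0, then (i=1), then v=8, then (i=2), then v=17, then (i=3), then v=27, then (i=4), then v=38, then (i=5), then v=50, then (i=6), then v=63, then s=0, then (i=-2), then s=-5, then (j=0), then s=-69, then (j=1), then s=-133, then (i=-1), then s=-137, then (j=0), then s=-201, then (j=1), then s=-265, then (i=0), then s=-268, then (j=0), then s=-332, then (j=1), then s=-396, then u=396, then returns 396 | compute2: t=-1, then u=24, then (not (not (min((t + x), max(u, y)) <= (1 + u)))) is true, then x=9, then v=0, then (i=1), then v=13, then (i=2), then v=25, then (i=3), then v=36, then (i=4), then v=46, then (i=5), then v=55, then (i=6), then v=63, then s=0, then s=-5, then (j=0), then s=-69, then (j=1), then s=-133, then (i=-1), then s=-137, then (j=0), then s=-201, then (j=1), then s=-265, then (i=0), then s=-268, then (j=0), then s=-332, then (j=1), then s=-396, then u=396, then returns 396 — matching result 396.
Checked all 28 inputs in the declared domain: the outputs agree on every one.
verdict: equivalent


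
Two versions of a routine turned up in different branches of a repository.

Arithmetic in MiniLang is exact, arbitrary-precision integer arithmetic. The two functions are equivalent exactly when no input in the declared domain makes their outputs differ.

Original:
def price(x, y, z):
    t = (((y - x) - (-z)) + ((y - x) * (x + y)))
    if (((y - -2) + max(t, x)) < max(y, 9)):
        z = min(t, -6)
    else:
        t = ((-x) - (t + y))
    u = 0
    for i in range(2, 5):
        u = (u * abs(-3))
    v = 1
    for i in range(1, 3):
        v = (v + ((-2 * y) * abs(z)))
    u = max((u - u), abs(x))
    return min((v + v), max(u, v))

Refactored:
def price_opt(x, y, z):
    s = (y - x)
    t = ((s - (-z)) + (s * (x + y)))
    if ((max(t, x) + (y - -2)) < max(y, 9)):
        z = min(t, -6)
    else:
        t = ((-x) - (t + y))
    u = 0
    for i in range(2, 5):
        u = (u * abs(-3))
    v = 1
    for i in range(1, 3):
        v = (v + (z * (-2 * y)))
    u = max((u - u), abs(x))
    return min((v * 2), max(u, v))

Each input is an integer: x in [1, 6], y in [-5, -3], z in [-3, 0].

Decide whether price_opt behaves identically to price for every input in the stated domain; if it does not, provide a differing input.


Take x=1, y=-5, z=-3.
price: t=15, then (((y - -2) + max(t, x)) < max(y, 9)) is false, then t=-11, then u=0, then (i=2), then u=0, then (i=3), then u=0, then (i=4), then u=0, then v=1, then (i=1), then v=31, then (i=2), then v=61, then u=1, then returns 61
price_opt: s=-6, then t=15, then ((max(t, x) + (y - -2)) < max(y, 9)) is false, then t=-11, then u=0, then (i=2), then u=0, then (i=3), then u=0, then (i=4), then u=0, then v=1, then (i=1), then v=-29, then (i=2), then v=-59, then u=1, then returns -118
61 against -118: the behavior changed.
verdict: not equivalent; witness: x=1, y=-5, z=-3


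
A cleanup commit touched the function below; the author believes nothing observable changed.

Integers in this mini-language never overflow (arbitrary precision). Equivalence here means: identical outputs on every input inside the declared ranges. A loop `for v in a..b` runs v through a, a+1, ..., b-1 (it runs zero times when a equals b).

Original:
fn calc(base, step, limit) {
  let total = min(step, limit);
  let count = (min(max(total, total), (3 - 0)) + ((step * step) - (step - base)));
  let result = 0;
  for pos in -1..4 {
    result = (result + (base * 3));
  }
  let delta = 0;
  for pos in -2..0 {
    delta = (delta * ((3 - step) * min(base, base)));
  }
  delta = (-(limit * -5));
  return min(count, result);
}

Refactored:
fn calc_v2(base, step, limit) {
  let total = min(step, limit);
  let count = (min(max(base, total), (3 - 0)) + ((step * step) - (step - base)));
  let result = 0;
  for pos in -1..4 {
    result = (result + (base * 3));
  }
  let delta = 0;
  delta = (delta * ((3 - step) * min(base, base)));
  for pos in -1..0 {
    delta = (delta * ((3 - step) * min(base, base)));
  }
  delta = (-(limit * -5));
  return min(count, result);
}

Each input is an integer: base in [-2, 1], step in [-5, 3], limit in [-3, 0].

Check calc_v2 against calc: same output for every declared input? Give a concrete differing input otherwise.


Run the pair on base=0, step=-1, limit=-3.
calc: total=-3, then count=-1, then result=0, then (pos=-1), then result=0, then (pos=0), then result=0, then (pos=1), then result=0, then (pos=2), then result=0, then (pos=3), then result=0, then delta=0, then (pos=-2), then delta=0, then (pos=-1), then delta=0, then delta=-15, then returns -1
calc_v2: total=-3, then count=2, then result=0, then (pos=-1), then result=0, then (pos=0), then result=0, then (pos=1), then result=0, then (pos=2), then result=0, then (pos=3), then result=0, then delta=0, then delta=0, then (pos=-1), then delta=0, then delta=-15, then returns 0
-1 vs 0 — the two versions disagree here.
verdict: not equivalent; witness: base=0, step=-1, limit=-3


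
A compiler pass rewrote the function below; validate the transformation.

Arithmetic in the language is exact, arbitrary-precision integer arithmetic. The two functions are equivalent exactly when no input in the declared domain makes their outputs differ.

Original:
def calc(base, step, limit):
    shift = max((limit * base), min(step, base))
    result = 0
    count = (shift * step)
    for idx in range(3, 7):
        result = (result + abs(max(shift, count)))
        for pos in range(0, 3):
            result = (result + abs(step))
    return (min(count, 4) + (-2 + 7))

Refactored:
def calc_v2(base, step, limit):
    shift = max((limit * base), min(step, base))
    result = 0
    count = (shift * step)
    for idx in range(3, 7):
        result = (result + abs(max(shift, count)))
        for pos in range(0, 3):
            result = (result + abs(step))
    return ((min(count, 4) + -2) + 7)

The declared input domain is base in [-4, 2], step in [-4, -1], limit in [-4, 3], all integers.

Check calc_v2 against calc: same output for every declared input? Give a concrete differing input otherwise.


The two versions differ — the changes include same computation, different form.
Spot check at base=2, step=-3, limit=0 — calc: shift=0, then result=0, then count=0, then (idx=3), then result=0, then (pos=0), then result=3, then (pos=1), then result=6, then (pos=2), then result=9, then (idx=4), then result=9, then (pos=0), then result=12, then (pos=1), then result=15, then (pos=2), then result=18, then (idx=5), then result=18, then (pos=0), then result=21, then (pos=1), then result=24, then (pos=2), then result=27, then (idx=6), then result=27, then (pos=0), then result=30, then (pos=1), then result=33, then (pos=2), then result=36, then returns 5. calc_v2: shift=0, then result=0, then count=0, then (idx=3), then result=0, then (pos=0), then result=3, then (pos=1), then result=6, then (pos=2), then result=9, then (idx=4), then result=9, then (pos=0), then result=12, then (pos=1), then result=15, then (pos=2), then result=18, then (idx=5), then result=18, then (pos=0), then result=21, then (pos=1), then result=24, then (pos=2), then result=27, then (idx=6), then result=27, then (pos=0), then result=30, then (pos=1), then result=33, then (pos=2), then result=36, then returns 5. Both give 5.
Checked all 224 inputs in the declared domain: the outputs agree on every one.
verdict: equivalent


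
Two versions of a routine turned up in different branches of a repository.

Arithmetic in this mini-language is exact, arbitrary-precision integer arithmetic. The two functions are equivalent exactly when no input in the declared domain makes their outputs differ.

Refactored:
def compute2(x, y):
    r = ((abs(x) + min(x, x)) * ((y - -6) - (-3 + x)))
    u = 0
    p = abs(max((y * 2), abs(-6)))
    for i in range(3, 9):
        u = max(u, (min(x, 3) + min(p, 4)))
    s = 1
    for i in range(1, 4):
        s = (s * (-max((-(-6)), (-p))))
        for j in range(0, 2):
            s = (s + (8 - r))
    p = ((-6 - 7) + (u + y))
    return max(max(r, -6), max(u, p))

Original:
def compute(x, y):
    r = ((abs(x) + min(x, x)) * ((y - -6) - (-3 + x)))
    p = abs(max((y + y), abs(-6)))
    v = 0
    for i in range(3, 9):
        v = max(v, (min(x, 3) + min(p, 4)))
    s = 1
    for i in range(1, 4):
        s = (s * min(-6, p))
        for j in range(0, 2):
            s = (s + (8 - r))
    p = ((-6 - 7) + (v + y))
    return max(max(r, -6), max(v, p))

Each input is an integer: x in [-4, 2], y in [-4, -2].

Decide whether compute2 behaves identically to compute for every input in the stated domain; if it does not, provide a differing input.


Comparing the listings, the differences include: min/max/abs usage differs, plus local variable names differ, plus constant usage differs, plus arithmetic usage differs.
Tracing x=-1, y=-3: compute: r = 0; p = 6; v = 0; [i=3]; v = 3; [i=4]; v = 3; [i=5]; v = 3; [i=6]; v = 3; [i=7]; v = 3; [i=8]; v = 3; s = 1; [i=1]; s = -6; [j=0]; s = 2; [j=1]; s = 10; [i=2]; s = -60; [j=0]; s = -52; [j=1]; s = -44; [i=3]; s = 264; [j=0]; s = 272; [j=1]; s = 280; p = -13; return 3 | compute2: r = 0; u = 0; p = 6; [i=3]; u = 3; [i=4]; u = 3; [i=5]; u = 3; [i=6]; u = 3; [i=7]; u = 3; [i=8]; u = 3; s = 1; [i=1]; s = -6; [j=0]; s = 2; [j=1]; s = 10; [i=2]; s = -60; [j=0]; s = -52; [j=1]; s = -44; [i=3]; s = 264; [j=0]; s = 272; [j=1]; s = 280; p = -13; return 3 — matching result 3.
Every one of the 21 inputs gives matching results.
verdict: equivalent


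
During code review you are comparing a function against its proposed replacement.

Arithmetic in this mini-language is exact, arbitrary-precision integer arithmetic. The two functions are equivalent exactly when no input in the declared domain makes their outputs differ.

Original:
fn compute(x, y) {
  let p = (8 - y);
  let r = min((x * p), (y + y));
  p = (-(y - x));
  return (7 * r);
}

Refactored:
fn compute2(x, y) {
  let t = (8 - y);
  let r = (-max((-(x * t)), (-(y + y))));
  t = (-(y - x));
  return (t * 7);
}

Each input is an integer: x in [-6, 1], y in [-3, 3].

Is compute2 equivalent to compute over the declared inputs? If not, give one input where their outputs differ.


These are not equivalent — on x=-6, y=-3 the outputs split (-462 vs -21).
compute: p := 11 | r := -66 | p := -3 | result -462
compute2: t := 11 | r := -66 | t := -3 | result -21
verdict: not equivalent; witness: x=-6, y=-3


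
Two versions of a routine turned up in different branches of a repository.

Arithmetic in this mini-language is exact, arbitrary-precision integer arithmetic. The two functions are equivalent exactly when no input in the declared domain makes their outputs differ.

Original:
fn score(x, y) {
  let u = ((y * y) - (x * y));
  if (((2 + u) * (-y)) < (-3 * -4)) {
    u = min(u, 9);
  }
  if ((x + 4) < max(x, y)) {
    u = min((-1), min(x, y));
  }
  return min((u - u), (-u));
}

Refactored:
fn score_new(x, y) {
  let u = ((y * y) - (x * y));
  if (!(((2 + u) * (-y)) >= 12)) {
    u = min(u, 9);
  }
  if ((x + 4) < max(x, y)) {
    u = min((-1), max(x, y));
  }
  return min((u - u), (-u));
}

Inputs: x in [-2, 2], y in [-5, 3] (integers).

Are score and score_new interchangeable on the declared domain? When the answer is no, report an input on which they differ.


Equivalent. The suspicious edit (`min(x, y)` became `max(x, y)`) never changes the result for any input inside the declared domain.
Every one of the 45 inputs gives matching results.
One worked example (x=2, y=-5) — score: u = 35; (((2 + u) * (-y)) < (-3 * -4)) -> false; ((x + 4) < max(x, y)) -> false; return -35; score_new: u = 35; (!(((2 + u) * (-y)) >= 12)) -> false; ((x + 4) < max(x, y)) -> false; return -35; agreement on -35.
verdict: equivalent


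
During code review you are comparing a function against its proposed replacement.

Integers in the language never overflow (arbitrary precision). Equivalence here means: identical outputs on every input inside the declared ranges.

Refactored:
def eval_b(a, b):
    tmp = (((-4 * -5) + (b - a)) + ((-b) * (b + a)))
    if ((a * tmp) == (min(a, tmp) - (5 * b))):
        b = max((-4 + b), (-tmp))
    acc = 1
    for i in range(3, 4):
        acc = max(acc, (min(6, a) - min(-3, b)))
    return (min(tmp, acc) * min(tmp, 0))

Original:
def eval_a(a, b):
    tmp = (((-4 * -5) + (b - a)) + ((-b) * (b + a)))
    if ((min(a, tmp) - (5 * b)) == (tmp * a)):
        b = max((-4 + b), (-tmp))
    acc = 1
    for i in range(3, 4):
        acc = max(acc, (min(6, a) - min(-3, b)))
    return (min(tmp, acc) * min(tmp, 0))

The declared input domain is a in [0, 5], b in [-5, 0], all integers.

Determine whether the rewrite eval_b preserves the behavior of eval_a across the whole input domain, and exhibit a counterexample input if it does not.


The two versions differ — the changes include same computation, different form.
One worked example (a=2, b=-1) — eval_a: tmp becomes 18; next ((min(a, tmp) - (5 * b)) == (tmp * a)) evaluates to false; next acc becomes 1; next at i=3:; next acc becomes 5; next final value 0; eval_b: tmp becomes 18; next ((a * tmp) == (min(a, tmp) - (5 * b))) evaluates to false; next acc becomes 1; next at i=3:; next acc becomes 5; next final value 0; agreement on 0.
Every one of the 36 inputs gives matching results.
verdict: equivalent


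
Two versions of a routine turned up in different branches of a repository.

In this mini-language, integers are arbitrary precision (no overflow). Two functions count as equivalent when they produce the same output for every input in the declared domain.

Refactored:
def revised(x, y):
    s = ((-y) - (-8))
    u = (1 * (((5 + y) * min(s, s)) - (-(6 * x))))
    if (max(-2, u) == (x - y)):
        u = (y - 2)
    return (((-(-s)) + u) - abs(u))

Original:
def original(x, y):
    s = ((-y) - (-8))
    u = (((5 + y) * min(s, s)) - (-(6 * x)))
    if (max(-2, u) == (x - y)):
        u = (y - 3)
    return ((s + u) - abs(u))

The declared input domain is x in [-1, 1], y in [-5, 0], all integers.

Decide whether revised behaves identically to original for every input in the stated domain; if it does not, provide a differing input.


Evaluate both at x=1, y=-5.
original: s := 13 | u := 6 | (max(-2, u) == (x - y)): true | u := -8 | result -3
revised: s := 13 | u := 6 | (max(-2, u) == (x - y)): true | u := -7 | result -1
-3 != -1, so the rewrite changes behavior.
verdict: not equivalent; witness: x=1, y=-5


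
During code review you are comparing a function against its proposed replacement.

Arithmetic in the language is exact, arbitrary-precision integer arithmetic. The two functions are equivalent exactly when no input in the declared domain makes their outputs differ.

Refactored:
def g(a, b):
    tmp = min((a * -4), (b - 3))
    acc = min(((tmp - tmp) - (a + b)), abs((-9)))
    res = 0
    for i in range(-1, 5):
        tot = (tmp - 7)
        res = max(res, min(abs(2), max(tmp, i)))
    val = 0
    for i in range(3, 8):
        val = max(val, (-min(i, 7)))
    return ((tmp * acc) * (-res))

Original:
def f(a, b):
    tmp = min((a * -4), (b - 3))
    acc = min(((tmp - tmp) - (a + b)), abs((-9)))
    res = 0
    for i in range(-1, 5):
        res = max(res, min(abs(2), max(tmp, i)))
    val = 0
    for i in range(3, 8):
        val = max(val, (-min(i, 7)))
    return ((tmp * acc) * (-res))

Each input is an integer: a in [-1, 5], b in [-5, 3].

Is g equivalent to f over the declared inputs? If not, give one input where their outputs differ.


Although local variable names differ; and constant usage differs; and arithmetic usage differs; and statement counts differ, 63/63 inputs agree.
verdict: equivalent


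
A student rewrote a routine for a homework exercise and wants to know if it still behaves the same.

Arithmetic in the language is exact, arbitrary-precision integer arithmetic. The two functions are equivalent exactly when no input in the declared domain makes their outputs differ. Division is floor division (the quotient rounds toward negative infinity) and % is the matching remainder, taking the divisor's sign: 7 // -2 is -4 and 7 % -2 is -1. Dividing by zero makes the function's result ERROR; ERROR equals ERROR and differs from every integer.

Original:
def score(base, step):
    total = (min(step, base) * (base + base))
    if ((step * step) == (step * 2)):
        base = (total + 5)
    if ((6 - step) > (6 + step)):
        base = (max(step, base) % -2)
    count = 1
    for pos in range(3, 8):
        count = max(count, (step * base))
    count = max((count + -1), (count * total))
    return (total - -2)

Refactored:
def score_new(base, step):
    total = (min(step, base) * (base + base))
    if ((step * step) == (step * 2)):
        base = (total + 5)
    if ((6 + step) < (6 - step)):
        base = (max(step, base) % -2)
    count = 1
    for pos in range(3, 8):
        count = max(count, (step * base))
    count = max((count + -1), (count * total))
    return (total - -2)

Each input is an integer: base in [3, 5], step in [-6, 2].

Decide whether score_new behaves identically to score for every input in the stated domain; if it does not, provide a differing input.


The two are interchangeable: comparison usage differs, and every declared input agrees.
As a probe, take base=5, step=2: score runs total := 20 | ((step * step) == (step * 2)): true | base := 25 | ((6 - step) > (6 + step)): false | count := 1 | iter pos=3: | count := 50 | iter pos=4: | count := 50 | iter pos=5: | count := 50 | iter pos=6: | count := 50 | iter pos=7: | count := 50 | count := 1000 | result 22; score_new runs total := 20 | ((step * step) == (step * 2)): true | base := 25 | ((6 + step) < (6 - step)): false | count := 1 | iter pos=3: | count := 50 | iter pos=4: | count := 50 | iter pos=5: | count := 50 | iter pos=6: | count := 50 | iter pos=7: | count := 50 | count := 1000 | result 22; both end at 22.
An exhaustive pass over the 27 declared inputs shows identical outputs.
verdict: equivalent


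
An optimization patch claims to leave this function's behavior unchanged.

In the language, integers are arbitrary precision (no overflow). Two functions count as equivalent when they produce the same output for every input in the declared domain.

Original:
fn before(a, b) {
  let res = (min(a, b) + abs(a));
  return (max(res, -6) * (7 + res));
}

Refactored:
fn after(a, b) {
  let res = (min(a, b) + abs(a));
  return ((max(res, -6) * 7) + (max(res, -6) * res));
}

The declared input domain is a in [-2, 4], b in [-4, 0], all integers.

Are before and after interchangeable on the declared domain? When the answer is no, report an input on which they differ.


Side by side, the visible changes include: min/max/abs usage differs, plus constant usage differs, plus arithmetic usage differs.
Tracing a=-2, b=0: before: res := 0 | result 0 | after: res := 0 | result 0 — matching result 0.
Checked all 35 inputs in the declared domain: the outputs agree on every one.
verdict: equivalent


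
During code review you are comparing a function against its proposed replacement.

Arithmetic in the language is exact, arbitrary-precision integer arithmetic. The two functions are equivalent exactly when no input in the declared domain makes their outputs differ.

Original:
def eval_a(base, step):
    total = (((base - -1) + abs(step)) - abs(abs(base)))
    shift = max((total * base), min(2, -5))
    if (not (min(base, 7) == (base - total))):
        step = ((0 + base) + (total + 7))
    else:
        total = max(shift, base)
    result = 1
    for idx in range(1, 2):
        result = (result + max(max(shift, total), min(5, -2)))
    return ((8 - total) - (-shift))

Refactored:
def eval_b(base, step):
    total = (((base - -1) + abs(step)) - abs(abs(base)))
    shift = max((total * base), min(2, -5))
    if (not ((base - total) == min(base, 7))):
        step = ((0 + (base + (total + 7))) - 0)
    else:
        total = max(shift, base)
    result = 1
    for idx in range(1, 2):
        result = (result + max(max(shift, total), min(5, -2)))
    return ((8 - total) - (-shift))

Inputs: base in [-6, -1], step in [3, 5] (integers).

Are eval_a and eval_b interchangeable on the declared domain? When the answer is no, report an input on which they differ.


This is a faithful refactor — arithmetic usage differs, constant usage differs, but the computed results match everywhere.
One worked example (base=-2, step=3) — eval_a: total := 0 | shift := 0 | (not (min(base, 7) == (base - total))): false | total := 0 | result := 1 | iter idx=1: | result := 1 | result 8; eval_b: total := 0 | shift := 0 | (not ((base - total) == min(base, 7))): false | total := 0 | result := 1 | iter idx=1: | result := 1 | result 8; agreement on 8.
Checked all 18 inputs in the declared domain: the outputs agree on every one.
verdict: equivalent


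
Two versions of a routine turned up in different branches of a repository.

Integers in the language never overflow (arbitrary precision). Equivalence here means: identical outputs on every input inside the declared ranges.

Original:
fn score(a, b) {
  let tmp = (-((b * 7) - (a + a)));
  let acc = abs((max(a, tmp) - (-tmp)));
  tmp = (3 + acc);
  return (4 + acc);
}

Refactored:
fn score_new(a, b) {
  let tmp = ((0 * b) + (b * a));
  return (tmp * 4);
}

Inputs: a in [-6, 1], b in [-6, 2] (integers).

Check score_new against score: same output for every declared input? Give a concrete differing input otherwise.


Evaluate both at a=-6, b=-6.
score: tmp := 30 | acc := 60 | tmp := 63 | result 64
score_new: tmp := 36 | result 144
64 != 144, so the rewrite changes behavior.
verdict: not equivalent; witness: a=-6, b=-6


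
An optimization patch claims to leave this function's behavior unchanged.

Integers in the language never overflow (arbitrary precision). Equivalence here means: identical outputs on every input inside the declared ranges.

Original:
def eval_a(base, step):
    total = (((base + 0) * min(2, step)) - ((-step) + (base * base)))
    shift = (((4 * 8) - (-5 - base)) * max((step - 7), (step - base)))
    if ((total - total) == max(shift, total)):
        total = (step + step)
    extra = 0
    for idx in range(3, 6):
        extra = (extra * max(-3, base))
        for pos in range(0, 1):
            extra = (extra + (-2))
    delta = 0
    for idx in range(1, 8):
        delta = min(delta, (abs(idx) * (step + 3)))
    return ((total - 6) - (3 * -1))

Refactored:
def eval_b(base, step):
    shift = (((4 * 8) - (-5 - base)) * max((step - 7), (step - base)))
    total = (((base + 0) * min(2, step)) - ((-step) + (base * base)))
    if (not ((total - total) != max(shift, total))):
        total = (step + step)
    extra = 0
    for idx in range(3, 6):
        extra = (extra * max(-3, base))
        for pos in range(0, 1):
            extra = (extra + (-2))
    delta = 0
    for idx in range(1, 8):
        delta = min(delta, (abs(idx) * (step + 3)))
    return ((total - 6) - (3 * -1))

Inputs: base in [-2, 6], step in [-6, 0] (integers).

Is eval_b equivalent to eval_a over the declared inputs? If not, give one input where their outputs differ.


Equivalent — the differences include boolean connective usage differs; also comparison usage differs, yet no declared input distinguishes the two.
Tracing base=-2, step=-5: eval_a: total = 1; shift = -105; ((total - total) == max(shift, total)) -> false; extra = 0; [idx=3]; extra = 0; [pos=0]; extra = -2; [idx=4]; extra = 4; [pos=0]; extra = 2; [idx=5]; extra = -4; [pos=0]; extra = -6; delta = 0; [idx=1]; delta = -2; [idx=2]; delta = -4; [idx=3]; delta = -6; [idx=4]; delta = -8; [idx=5]; delta = -10; [idx=6]; delta = -12; [idx=7]; delta = -14; return -2 | eval_b: shift = -105; total = 1; (not ((total - total) != max(shift, total))) -> false; extra = 0; [idx=3]; extra = 0; [pos=0]; extra = -2; [idx=4]; extra = 4; [pos=0]; extra = 2; [idx=5]; extra = -4; [pos=0]; extra = -6; delta = 0; [idx=1]; delta = -2; [idx=2]; delta = -4; [idx=3]; delta = -6; [idx=4]; delta = -8; [idx=5]; delta = -10; [idx=6]; delta = -12; [idx=7]; delta = -14; return -2 — matching result -2.
An exhaustive pass over the 63 declared inputs shows identical outputs.
verdict: equivalent


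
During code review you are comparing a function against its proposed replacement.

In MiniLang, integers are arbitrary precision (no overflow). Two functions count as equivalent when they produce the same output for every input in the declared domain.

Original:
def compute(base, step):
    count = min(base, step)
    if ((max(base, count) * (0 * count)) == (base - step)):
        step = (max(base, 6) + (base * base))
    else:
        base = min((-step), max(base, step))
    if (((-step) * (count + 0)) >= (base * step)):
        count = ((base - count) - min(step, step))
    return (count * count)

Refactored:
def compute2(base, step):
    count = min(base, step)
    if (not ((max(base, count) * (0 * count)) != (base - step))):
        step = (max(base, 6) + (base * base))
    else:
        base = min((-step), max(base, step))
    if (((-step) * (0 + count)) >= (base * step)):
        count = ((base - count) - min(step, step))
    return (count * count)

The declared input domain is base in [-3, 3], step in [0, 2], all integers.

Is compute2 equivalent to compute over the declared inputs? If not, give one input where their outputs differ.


Equivalent — the differences include boolean connective usage differs; and comparison usage differs, yet no declared input distinguishes the two.
One worked example (base=0, step=2) — compute: count = 0; ((max(base, count) * (0 * count)) == (base - step)) -> false; base = -2; (((-step) * (count + 0)) >= (base * step)) -> true; count = -4; return 16; compute2: count = 0; (not ((max(base, count) * (0 * count)) != (base - step))) -> false; base = -2; (((-step) * (0 + count)) >= (base * step)) -> true; count = -4; return 16; agreement on 16.
Sweeping the whole domain (21 inputs) finds no disagreement.
verdict: equivalent


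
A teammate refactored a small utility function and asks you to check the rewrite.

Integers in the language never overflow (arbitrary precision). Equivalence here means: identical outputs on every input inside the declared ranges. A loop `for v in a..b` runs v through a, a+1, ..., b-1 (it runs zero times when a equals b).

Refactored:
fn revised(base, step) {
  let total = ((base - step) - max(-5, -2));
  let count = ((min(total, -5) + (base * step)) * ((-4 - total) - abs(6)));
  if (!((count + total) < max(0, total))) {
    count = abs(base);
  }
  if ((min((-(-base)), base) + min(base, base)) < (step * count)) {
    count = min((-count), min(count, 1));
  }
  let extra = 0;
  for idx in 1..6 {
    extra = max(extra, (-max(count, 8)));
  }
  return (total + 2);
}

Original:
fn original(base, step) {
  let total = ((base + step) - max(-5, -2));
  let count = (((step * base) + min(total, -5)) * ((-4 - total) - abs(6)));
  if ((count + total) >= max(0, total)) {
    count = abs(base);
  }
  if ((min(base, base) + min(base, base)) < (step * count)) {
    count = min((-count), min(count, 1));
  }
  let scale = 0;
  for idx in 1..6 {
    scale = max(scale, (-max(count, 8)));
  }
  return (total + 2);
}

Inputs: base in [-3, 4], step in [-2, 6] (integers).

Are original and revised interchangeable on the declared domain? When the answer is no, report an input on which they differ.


base=-3, step=-2 yields -1 from original but 3 from revised.
verdict: not equivalent; witness: base=-3, step=-2


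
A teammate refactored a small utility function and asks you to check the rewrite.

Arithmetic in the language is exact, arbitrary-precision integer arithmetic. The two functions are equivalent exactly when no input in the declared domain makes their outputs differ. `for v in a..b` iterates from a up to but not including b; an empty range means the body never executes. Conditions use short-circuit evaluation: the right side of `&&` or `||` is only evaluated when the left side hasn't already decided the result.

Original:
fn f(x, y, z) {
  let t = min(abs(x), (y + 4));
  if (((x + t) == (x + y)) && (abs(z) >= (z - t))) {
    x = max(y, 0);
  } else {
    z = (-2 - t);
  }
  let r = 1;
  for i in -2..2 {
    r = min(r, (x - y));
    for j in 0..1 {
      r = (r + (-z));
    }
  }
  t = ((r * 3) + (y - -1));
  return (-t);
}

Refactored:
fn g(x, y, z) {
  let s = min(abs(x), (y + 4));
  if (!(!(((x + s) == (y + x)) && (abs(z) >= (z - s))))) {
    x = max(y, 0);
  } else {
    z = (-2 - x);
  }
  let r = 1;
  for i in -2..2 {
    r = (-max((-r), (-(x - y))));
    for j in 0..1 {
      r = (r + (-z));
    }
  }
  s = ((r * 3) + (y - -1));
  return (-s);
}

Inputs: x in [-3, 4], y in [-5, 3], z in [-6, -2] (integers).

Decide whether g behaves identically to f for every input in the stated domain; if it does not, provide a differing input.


Try x=-3, y=-5, z=-6.
f: t becomes -1; next (((x + t) == (x + y)) && (abs(z) >= (z - t))) evaluates to false; next z becomes -1; next r becomes 1; next at i=-2:; next r becomes 1; next at j=0:; next r becomes 2; next at i=-1:; next r becomes 2; next at j=0:; next r becomes 3; next at i=0:; next r becomes 2; next at j=0:; next r becomes 3; next at i=1:; next r becomes 2; next at j=0:; next r becomes 3; next t becomes 5; next final value -5
g: s becomes -1; next (!(!(((x + s) == (y + x)) && (abs(z) >= (z - s))))) evaluates to false; next z becomes 1; next r becomes 1; next at i=-2:; next r becomes 1; next at j=0:; next r becomes 0; next at i=-1:; next r becomes 0; next at j=0:; next r becomes -1; next at i=0:; next r becomes -1; next at j=0:; next r becomes -2; next at i=1:; next r becomes -2; next at j=0:; next r becomes -3; next s becomes -13; next final value 13
-5 vs 13 — the two versions disagree here.
verdict: not equivalent; witness: x=-3, y=-5, z=-6


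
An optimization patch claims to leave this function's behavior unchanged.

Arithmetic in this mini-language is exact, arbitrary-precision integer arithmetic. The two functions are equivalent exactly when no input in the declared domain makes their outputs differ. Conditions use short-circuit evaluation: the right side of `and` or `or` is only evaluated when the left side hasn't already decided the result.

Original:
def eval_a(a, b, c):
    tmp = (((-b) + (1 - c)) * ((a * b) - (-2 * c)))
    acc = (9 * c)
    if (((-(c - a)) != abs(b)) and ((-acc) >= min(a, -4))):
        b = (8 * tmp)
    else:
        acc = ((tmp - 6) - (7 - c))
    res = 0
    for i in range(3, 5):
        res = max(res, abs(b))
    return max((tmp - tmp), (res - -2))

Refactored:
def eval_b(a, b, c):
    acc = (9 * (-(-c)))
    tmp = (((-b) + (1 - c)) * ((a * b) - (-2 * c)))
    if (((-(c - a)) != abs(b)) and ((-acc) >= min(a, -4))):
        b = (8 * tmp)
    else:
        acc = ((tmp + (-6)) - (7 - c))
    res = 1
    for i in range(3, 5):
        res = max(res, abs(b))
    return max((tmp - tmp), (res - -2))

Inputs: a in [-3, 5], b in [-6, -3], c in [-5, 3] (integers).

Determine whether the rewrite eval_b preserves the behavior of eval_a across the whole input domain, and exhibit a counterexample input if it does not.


Consider the input a=-2, b=-5, c=-5.
eval_a: tmp becomes 0; next acc becomes -45; next (((-(c - a)) != abs(b)) and ((-acc) >= min(a, -4))) evaluates to true; next b becomes 0; next res becomes 0; next at i=3:; next res becomes 0; next at i=4:; next res becomes 0; next final value 2
eval_b: acc becomes -45; next tmp becomes 0; next (((-(c - a)) != abs(b)) and ((-acc) >= min(a, -4))) evaluates to true; next b becomes 0; next res becomes 1; next at i=3:; next res becomes 1; next at i=4:; next res becomes 1; next final value 3
2 vs 3 — the two versions disagree here.
verdict: not equivalent; witness: a=-2, b=-5, c=-5


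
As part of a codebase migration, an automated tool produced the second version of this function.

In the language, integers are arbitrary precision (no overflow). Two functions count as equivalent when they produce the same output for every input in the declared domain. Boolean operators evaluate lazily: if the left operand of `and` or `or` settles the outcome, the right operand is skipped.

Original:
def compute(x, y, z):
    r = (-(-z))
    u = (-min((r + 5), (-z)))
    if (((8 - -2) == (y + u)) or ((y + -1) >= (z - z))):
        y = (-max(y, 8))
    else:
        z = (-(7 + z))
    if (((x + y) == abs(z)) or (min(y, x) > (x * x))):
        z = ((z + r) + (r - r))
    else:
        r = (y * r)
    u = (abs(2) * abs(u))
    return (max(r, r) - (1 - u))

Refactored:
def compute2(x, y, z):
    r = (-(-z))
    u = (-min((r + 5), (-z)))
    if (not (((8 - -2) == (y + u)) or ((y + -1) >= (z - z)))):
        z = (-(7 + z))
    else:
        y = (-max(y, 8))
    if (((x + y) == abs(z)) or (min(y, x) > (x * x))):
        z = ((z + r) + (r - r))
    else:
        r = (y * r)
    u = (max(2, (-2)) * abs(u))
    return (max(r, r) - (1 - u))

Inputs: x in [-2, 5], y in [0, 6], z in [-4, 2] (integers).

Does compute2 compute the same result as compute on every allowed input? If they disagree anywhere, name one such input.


The two are interchangeable: boolean connective usage differs, constant usage differs, min/max/abs usage differs, and every declared input agrees.
One worked example (x=-2, y=0, z=-4) — compute: r := -4 | u := -1 | (((8 - -2) == (y + u)) or ((y + -1) >= (z - z))): false | z := -3 | (((x + y) == abs(z)) or (min(y, x) > (x * x))): false | r := 0 | u := 2 | result 1; compute2: r := -4 | u := -1 | (not (((8 - -2) == (y + u)) or ((y + -1) >= (z - z)))): true | z := -3 | (((x + y) == abs(z)) or (min(y, x) > (x * x))): false | r := 0 | u := 2 | result 1; agreement on 1.
Across all 392 domain points the two functions coincide.
verdict: equivalent
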